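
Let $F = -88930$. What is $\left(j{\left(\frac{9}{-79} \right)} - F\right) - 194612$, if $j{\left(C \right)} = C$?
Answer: $- \frac{8348887}{79} \approx -1.0568 \cdot 10^{5}$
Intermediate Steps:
$\left(j{\left(\frac{9}{-79} \right)} - F\right) - 194612 = \left(\frac{9}{-79} - -88930\right) - 194612 = \left(9 \left(- \frac{1}{79}\right) + 88930\right) - 194612 = \left(- \frac{9}{79} + 88930\right) - 194612 = \frac{7025461}{79} - 194612 = - \frac{8348887}{79}$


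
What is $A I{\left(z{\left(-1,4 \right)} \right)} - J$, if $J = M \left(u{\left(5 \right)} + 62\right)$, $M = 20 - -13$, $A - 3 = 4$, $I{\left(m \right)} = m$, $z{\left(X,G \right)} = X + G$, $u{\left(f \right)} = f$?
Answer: $-2190$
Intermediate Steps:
$z{\left(X,G \right)} = G + X$
$A = 7$ ($A = 3 + 4 = 7$)
$M = 33$ ($M = 20 + 13 = 33$)
$J = 2211$ ($J = 33 \left(5 + 62\right) = 33 \cdot 67 = 2211$)
$A I{\left(z{\left(-1,4 \right)} \right)} - J = 7 \left(4 - 1\right) - 2211 = 7 \cdot 3 - 2211 = 21 - 2211 = -2190$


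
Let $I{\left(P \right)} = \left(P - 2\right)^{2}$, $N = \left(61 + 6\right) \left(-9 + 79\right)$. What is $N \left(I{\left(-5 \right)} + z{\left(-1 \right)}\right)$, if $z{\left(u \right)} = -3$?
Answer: $215740$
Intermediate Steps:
$N = 4690$ ($N = 67 \cdot 70 = 4690$)
$I{\left(P \right)} = \left(-2 + P\right)^{2}$
$N \left(I{\left(-5 \right)} + z{\left(-1 \right)}\right) = 4690 \left(\left(-2 - 5\right)^{2} - 3\right) = 4690 \left(\left(-7\right)^{2} - 3\right) = 4690 \left(49 - 3\right) = 4690 \cdot 46 = 215740$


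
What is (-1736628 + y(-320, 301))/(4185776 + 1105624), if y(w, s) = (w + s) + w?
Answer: -578989/1763800 ≈ -0.32826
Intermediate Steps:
y(w, s) = s + 2*w (y(w, s) = (s + w) + w = s + 2*w)
(-1736628 + y(-320, 301))/(4185776 + 1105624) = (-1736628 + (301 + 2*(-320)))/(4185776 + 1105624) = (-1736628 + (301 - 640))/5291400 = (-1736628 - 339)*(1/5291400) = -1736967*1/5291400 = -578989/1763800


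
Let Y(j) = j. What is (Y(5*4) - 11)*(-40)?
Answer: -360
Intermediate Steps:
(Y(5*4) - 11)*(-40) = (5*4 - 11)*(-40) = (20 - 11)*(-40) = 9*(-40) = -360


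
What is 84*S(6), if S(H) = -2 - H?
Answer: -672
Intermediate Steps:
84*S(6) = 84*(-2 - 1*6) = 84*(-2 - 6) = 84*(-8) = -672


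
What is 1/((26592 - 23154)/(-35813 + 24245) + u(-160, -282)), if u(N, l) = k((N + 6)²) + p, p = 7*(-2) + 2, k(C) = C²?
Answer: 1928/1084400985059 ≈ 1.7779e-9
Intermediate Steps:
p = -12 (p = -14 + 2 = -12)
u(N, l) = -12 + (6 + N)⁴ (u(N, l) = ((N + 6)²)² - 12 = ((6 + N)²)² - 12 = (6 + N)⁴ - 12 = -12 + (6 + N)⁴)
1/((26592 - 23154)/(-35813 + 24245) + u(-160, -282)) = 1/((26592 - 23154)/(-35813 + 24245) + (-12 + (6 - 160)⁴)) = 1/(3438/(-11568) + (-12 + (-154)⁴)) = 1/(3438*(-1/11568) + (-12 + 562448656)) = 1/(-573/1928 + 562448644) = 1/(1084400985059/1928) = 1928/1084400985059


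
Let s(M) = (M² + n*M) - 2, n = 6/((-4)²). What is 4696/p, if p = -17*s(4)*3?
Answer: -9392/1581 ≈ -5.9405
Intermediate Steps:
n = 3/8 (n = 6/16 = 6*(1/16) = 3/8 ≈ 0.37500)
s(M) = -2 + M² + 3*M/8 (s(M) = (M² + 3*M/8) - 2 = -2 + M² + 3*M/8)
p = -1581/2 (p = -17*(-2 + 4² + (3/8)*4)*3 = -17*(-2 + 16 + 3/2)*3 = -17*31/2*3 = -527/2*3 = -1581/2 ≈ -790.50)
4696/p = 4696/(-1581/2) = 4696*(-2/1581) = -9392/1581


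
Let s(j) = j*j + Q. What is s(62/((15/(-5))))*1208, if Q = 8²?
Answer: 5339360/9 ≈ 5.9326e+5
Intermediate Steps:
Q = 64
s(j) = 64 + j² (s(j) = j*j + 64 = j² + 64 = 64 + j²)
s(62/((15/(-5))))*1208 = (64 + (62/((15/(-5))))²)*1208 = (64 + (62/((15*(-⅕))))²)*1208 = (64 + (62/(-3))²)*1208 = (64 + (62*(-⅓))²)*1208 = (64 + (-62/3)²)*1208 = (64 + 3844/9)*1208 = (4420/9)*1208 = 5339360/9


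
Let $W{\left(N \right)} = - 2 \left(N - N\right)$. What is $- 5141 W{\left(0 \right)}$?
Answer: $0$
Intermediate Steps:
$W{\left(N \right)} = 0$ ($W{\left(N \right)} = \left(-2\right) 0 = 0$)
$- 5141 W{\left(0 \right)} = \left(-5141\right) 0 = 0$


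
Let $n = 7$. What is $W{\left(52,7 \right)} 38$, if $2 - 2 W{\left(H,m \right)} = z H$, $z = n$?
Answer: $-6878$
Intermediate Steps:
$z = 7$
$W{\left(H,m \right)} = 1 - \frac{7 H}{2}$
$W{\left(52,7 \right)} 38 = \left(1 - 182\right) 38 = \left(-181\right) 38 = -6878$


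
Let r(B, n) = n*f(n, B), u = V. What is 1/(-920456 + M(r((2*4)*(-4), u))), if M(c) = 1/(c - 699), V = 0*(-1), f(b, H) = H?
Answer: -699/643398745 ≈ -1.0864e-6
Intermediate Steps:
V = 0
u = 0
r(B, n) = B*n (r(B, n) = n*B = B*n)
M(c) = 1/(-699 + c)
1/(-920456 + M(r((2*4)*(-4), u))) = 1/(-920456 + 1/(-699 + ((2*4)*(-4))*0)) = 1/(-920456 + 1/(-699 + (8*(-4))*0)) = 1/(-920456 + 1/(-699 - 32*0)) = 1/(-920456 + 1/(-699 + 0)) = 1/(-920456 + 1/(-699)) = 1/(-920456 - 1/699) = 1/(-643398745/699) = -699/643398745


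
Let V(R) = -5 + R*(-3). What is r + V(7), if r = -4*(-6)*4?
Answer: 70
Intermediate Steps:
V(R) = -5 - 3*R
r = 96 (r = 24*4 = 96)
r + V(7) = 96 + (-5 - 3*7) = 96 + (-5 - 21) = 96 - 26 = 70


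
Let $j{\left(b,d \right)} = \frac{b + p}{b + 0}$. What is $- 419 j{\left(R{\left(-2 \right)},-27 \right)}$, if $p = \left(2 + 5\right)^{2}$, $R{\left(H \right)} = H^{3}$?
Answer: $\frac{17179}{8} \approx 2147.4$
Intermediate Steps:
$p = 49$ ($p = 7^{2} = 49$)
$j{\left(b,d \right)} = \frac{49 + b}{b}$ ($j{\left(b,d \right)} = \frac{b + 49}{b + 0} = \frac{49 + b}{b}$)
$- 419 j{\left(R{\left(-2 \right)},-27 \right)} = - 419 \frac{49 + \left(-2\right)^{3}}{\left(-2\right)^{3}} = - 419 \frac{49 - 8}{-8} = - 419 \left(\left(- \frac{1}{8}\right) 41\right) = \left(-419\right) \left(- \frac{41}{8}\right) = \frac{17179}{8}$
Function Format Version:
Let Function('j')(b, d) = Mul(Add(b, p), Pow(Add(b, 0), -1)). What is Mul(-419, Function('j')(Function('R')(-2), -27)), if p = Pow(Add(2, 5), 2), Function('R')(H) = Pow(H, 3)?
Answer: Rational(17179, 8) ≈ 2147.4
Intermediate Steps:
p = 49 (p = Pow(7, 2) = 49)
Function('j')(b, d) = Mul(Pow(b, -1), Add(49, b)) (Function('j')(b, d) = Mul(Add(b, 49), Pow(Add(b, 0), -1)) = Mul(Add(49, b), Pow(b, -1)) = Mul(Pow(b, -1), Add(49, b)))
Mul(-419, Function('j')(Function('R')(-2), -27)) = Mul(-419, Mul(Pow(Pow(-2, 3), -1), Add(49, Pow(-2, 3)))) = Mul(-419, Mul(Pow(-8, -1), Add(49, -8))) = Mul(-419, Mul(Rational(-1, 8), 41)) = Mul(-419, Rational(-41, 8)) = Rational(17179, 8)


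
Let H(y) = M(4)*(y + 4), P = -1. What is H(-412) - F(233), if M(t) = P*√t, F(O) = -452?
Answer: 1268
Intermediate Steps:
M(t) = -√t
H(y) = -8 - 2*y (H(y) = (-√4)*(y + 4) = (-1*2)*(4 + y) = -2*(4 + y) = -8 - 2*y)
H(-412) - F(233) = (-8 - 2*(-412)) - 1*(-452) = (-8 + 824) + 452 = 816 + 452 = 1268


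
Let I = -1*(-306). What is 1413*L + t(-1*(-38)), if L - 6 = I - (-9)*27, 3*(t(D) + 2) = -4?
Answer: 2352635/3 ≈ 7.8421e+5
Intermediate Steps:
I = 306
t(D) = -10/3 (t(D) = -2 + (1/3)*(-4) = -2 - 4/3 = -10/3)
L = 555 (L = 6 + (306 - (-9)*27) = 6 + (306 - 1*(-243)) = 6 + (306 + 243) = 6 + 549 = 555)
1413*L + t(-1*(-38)) = 1413*555 - 10/3 = 784215 - 10/3 = 2352635/3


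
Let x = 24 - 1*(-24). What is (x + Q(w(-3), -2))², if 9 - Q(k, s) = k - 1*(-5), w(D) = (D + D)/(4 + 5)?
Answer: 24964/9 ≈ 2773.8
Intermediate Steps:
x = 48 (x = 24 + 24 = 48)
w(D) = 2*D/9 (w(D) = (2*D)/9 = (2*D)*(⅑) = 2*D/9)
Q(k, s) = 4 - k (Q(k, s) = 9 - (k - 1*(-5)) = 9 - (k + 5) = 9 - (5 + k) = 9 + (-5 - k) = 4 - k)
(x + Q(w(-3), -2))² = (48 + (4 - 2*(-3)/9))² = (48 + (4 - 1*(-⅔)))² = (48 + (4 + ⅔))² = (48 + 14/3)² = (158/3)² = 24964/9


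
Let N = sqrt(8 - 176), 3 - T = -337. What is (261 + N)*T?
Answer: 88740 + 680*I*sqrt(42) ≈ 88740.0 + 4406.9*I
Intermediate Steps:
T = 340 (T = 3 - 1*(-337) = 3 + 337 = 340)
N = 2*I*sqrt(42) (N = sqrt(-168) = 2*I*sqrt(42) ≈ 12.961*I)
(261 + N)*T = (261 + 2*I*sqrt(42))*340 = 88740 + 680*I*sqrt(42)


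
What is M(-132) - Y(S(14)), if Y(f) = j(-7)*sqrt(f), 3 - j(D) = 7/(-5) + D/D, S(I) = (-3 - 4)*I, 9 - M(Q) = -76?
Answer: 85 - 119*I*sqrt(2)/5 ≈ 85.0 - 33.658*I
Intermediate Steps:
M(Q) = 85 (M(Q) = 9 - 1*(-76) = 9 + 76 = 85)
S(I) = -7*I
j(D) = 17/5 (j(D) = 3 - (7/(-5) + D/D) = 3 - (7*(-1/5) + 1) = 3 - (-7/5 + 1) = 3 - 1*(-2/5) = 3 + 2/5 = 17/5)
Y(f) = 17*sqrt(f)/5
M(-132) - Y(S(14)) = 85 - 17*sqrt(-7*14)/5 = 85 - 17*sqrt(-98)/5 = 85 - 17*7*I*sqrt(2)/5 = 85 - 119*I*sqrt(2)/5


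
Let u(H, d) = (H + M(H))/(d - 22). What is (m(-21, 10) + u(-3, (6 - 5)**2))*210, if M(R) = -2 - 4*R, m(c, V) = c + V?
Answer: -2380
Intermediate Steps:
m(c, V) = V + c
u(H, d) = (-2 - 3*H)/(-22 + d) (u(H, d) = (H + (-2 - 4*H))/(d - 22) = (-2 - 3*H)/(-22 + d))
(m(-21, 10) + u(-3, (6 - 5)**2))*210 = ((10 - 21) + (-2 - 3*(-3))/(-22 + (6 - 5)**2))*210 = (-11 + (-2 + 9)/(-22 + 1**2))*210 = (-11 + 7/(-22 + 1))*210 = (-11 + 7/(-21))*210 = (-11 - 1/21*7)*210 = (-11 - 1/3)*210 = -34/3*210 = -2380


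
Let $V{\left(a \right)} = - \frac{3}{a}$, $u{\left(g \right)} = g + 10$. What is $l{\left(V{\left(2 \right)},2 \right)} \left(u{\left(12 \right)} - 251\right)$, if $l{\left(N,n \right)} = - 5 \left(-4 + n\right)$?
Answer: $-2290$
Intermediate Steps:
$u{\left(g \right)} = 10 + g$
$l{\left(N,n \right)} = 20 - 5 n$
$l{\left(V{\left(2 \right)},2 \right)} \left(u{\left(12 \right)} - 251\right) = \left(20 - 10\right) \left(\left(10 + 12\right) - 251\right) = \left(20 - 10\right) \left(22 - 251\right) = 10 \left(-229\right) = -2290$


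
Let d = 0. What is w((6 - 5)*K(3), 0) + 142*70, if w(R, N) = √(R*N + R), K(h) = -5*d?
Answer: 9940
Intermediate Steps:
K(h) = 0 (K(h) = -5*0 = 0)
w(R, N) = √(R + N*R) (w(R, N) = √(N*R + R) = √(R + N*R))
w((6 - 5)*K(3), 0) + 142*70 = √(((6 - 5)*0)*(1 + 0)) + 142*70 = √((1*0)*1) + 9940 = √(0*1) + 9940 = √0 + 9940 = 0 + 9940 = 9940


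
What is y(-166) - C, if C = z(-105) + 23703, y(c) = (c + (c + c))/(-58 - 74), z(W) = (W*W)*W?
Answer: 24946367/22 ≈ 1.1339e+6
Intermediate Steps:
z(W) = W³ (z(W) = W²*W = W³)
y(c) = -c/44 (y(c) = (c + 2*c)/(-132) = (3*c)*(-1/132) = -c/44)
C = -1133922 (C = (-105)³ + 23703 = -1157625 + 23703 = -1133922)
y(-166) - C = -1/44*(-166) - 1*(-1133922) = 83/22 + 1133922 = 24946367/22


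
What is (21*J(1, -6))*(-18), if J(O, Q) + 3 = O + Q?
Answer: 3024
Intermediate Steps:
J(O, Q) = -3 + O + Q (J(O, Q) = -3 + (O + Q) = -3 + O + Q)
(21*J(1, -6))*(-18) = (21*(-3 + 1 - 6))*(-18) = (21*(-8))*(-18) = -168*(-18) = 3024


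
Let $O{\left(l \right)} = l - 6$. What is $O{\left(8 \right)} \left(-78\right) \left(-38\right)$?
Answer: $5928$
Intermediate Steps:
$O{\left(l \right)} = -6 + l$ ($O{\left(l \right)} = l - 6 = -6 + l$)
$O{\left(8 \right)} \left(-78\right) \left(-38\right) = \left(-6 + 8\right) \left(-78\right) \left(-38\right) = 2 \left(-78\right) \left(-38\right) = \left(-156\right) \left(-38\right) = 5928$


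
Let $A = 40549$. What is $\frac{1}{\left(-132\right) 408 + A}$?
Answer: $- \frac{1}{13307} \approx -7.5148 \cdot 10^{-5}$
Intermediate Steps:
$\frac{1}{\left(-132\right) 408 + A} = \frac{1}{\left(-132\right) 408 + 40549} = \frac{1}{-53856 + 40549} = \frac{1}{-13307} = - \frac{1}{13307}$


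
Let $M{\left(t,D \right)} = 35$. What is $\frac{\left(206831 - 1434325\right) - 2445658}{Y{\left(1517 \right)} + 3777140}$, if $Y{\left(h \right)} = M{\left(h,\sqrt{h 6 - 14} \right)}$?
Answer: $- \frac{3673152}{3777175} \approx -0.97246$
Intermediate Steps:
$Y{\left(h \right)} = 35$
$\frac{\left(206831 - 1434325\right) - 2445658}{Y{\left(1517 \right)} + 3777140} = \frac{\left(206831 - 1434325\right) - 2445658}{35 + 3777140} = \frac{\left(206831 - 1434325\right) - 2445658}{3777175} = \left(-1227494 - 2445658\right) \frac{1}{3777175} = \left(-3673152\right) \frac{1}{3777175} = - \frac{3673152}{3777175}$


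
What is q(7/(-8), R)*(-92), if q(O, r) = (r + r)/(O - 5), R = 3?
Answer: 4416/47 ≈ 93.957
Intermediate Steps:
q(O, r) = 2*r/(-5 + O) (q(O, r) = (2*r)/(-5 + O) = 2*r/(-5 + O))
q(7/(-8), R)*(-92) = (2*3/(-5 + 7/(-8)))*(-92) = (2*3/(-5 + 7*(-⅛)))*(-92) = (2*3/(-5 - 7/8))*(-92) = (2*3/(-47/8))*(-92) = (2*3*(-8/47))*(-92) = -48/47*(-92) = 4416/47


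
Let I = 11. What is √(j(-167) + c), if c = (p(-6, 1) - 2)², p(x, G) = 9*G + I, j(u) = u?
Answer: √157 ≈ 12.530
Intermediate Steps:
p(x, G) = 11 + 9*G (p(x, G) = 9*G + 11 = 11 + 9*G)
c = 324 (c = ((11 + 9*1) - 2)² = ((11 + 9) - 2)² = (20 - 2)² = 18² = 324)
√(j(-167) + c) = √(-167 + 324) = √157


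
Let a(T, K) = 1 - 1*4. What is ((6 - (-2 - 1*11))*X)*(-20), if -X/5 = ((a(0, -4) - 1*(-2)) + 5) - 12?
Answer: -15200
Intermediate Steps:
a(T, K) = -3 (a(T, K) = 1 - 4 = -3)
X = 40 (X = -5*(((-3 - 1*(-2)) + 5) - 12) = -5*(((-3 + 2) + 5) - 12) = -5*((-1 + 5) - 12) = -5*(4 - 12) = -5*(-8) = 40)
((6 - (-2 - 1*11))*X)*(-20) = ((6 - (-2 - 1*11))*40)*(-20) = ((6 - (-2 - 11))*40)*(-20) = ((6 - 1*(-13))*40)*(-20) = ((6 + 13)*40)*(-20) = (19*40)*(-20) = 760*(-20) = -15200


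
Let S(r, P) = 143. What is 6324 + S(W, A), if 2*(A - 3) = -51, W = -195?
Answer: 6467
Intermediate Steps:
A = -45/2 (A = 3 + (½)*(-51) = 3 - 51/2 = -45/2 ≈ -22.500)
6324 + S(W, A) = 6324 + 143 = 6467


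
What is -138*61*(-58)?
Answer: 488244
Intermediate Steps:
-138*61*(-58) = -8418*(-58) = 488244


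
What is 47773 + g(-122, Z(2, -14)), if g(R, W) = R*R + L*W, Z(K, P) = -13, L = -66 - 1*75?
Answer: 64490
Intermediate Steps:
L = -141 (L = -66 - 75 = -141)
g(R, W) = R**2 - 141*W (g(R, W) = R*R - 141*W = R**2 - 141*W)
47773 + g(-122, Z(2, -14)) = 47773 + ((-122)**2 - 141*(-13)) = 47773 + (14884 + 1833) = 47773 + 16717 = 64490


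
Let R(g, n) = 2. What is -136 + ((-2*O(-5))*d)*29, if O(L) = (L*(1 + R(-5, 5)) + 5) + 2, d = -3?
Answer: -1528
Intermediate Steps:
O(L) = 7 + 3*L (O(L) = (L*(1 + 2) + 5) + 2 = (L*3 + 5) + 2 = (3*L + 5) + 2 = (5 + 3*L) + 2 = 7 + 3*L)
-136 + ((-2*O(-5))*d)*29 = -136 + (-2*(7 + 3*(-5))*(-3))*29 = -136 + (-2*(7 - 15)*(-3))*29 = -136 + (-2*(-8)*(-3))*29 = -136 + (16*(-3))*29 = -136 - 48*29 = -136 - 1392 = -1528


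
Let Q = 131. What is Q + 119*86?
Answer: 10365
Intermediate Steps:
Q + 119*86 = 131 + 119*86 = 131 + 10234 = 10365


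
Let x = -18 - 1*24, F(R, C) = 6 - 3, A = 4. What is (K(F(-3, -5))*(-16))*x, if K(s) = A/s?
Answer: 896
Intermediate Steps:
F(R, C) = 3
K(s) = 4/s
x = -42 (x = -18 - 24 = -42)
(K(F(-3, -5))*(-16))*x = ((4/3)*(-16))*(-42) = -64/3*(-42) = 896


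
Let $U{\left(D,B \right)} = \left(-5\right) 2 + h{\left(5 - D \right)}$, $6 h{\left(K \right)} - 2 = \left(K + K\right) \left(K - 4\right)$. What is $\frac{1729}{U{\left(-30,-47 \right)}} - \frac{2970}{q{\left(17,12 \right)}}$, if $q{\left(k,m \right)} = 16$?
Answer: $- \frac{63611}{352} \approx -180.71$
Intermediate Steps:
$h{\left(K \right)} = \frac{1}{3} + \frac{K \left(-4 + K\right)}{3}$ ($h{\left(K \right)} = \frac{1}{3} + \frac{\left(K + K\right) \left(K - 4\right)}{6} = \frac{1}{3} + \frac{2 K \left(-4 + K\right)}{6} = \frac{1}{3} + \frac{K \left(-4 + K\right)}{3}$)
$U{\left(D,B \right)} = - \frac{49}{3} + \frac{\left(5 - D\right)^{2}}{3} + \frac{4 D}{3}$ ($U{\left(D,B \right)} = \left(-5\right) 2 + \left(\frac{1}{3} - \frac{4 \left(5 - D\right)}{3} + \frac{\left(5 - D\right)^{2}}{3}\right) = -10 + \left(\frac{1}{3} + \left(- \frac{20}{3} + \frac{4 D}{3}\right) + \frac{\left(5 - D\right)^{2}}{3}\right) = -10 + \left(- \frac{19}{3} + \frac{\left(5 - D\right)^{2}}{3} + \frac{4 D}{3}\right) = - \frac{49}{3} + \frac{\left(5 - D\right)^{2}}{3} + \frac{4 D}{3}$)
$\frac{1729}{U{\left(-30,-47 \right)}} - \frac{2970}{q{\left(17,12 \right)}} = \frac{1729}{-8 - -60 + \frac{\left(-30\right)^{2}}{3}} - \frac{2970}{16} = \frac{1729}{-8 + 60 + \frac{1}{3} \cdot 900} - \frac{1485}{8} = \frac{1729}{-8 + 60 + 300} - \frac{1485}{8} = \frac{1729}{352} - \frac{1485}{8} = - \frac{63611}{352}$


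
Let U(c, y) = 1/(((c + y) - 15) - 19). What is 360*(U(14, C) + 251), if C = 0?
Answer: 90342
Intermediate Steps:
U(c, y) = 1/(-34 + c + y) (U(c, y) = 1/((-15 + c + y) - 19) = 1/(-34 + c + y))
360*(U(14, C) + 251) = 360*(1/(-34 + 14 + 0) + 251) = 360*(1/(-20) + 251) = 360*(-1/20 + 251) = 360*(5019/20) = 90342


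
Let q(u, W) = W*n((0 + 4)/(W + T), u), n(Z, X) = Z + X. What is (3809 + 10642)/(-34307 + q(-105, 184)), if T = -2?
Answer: -438347/1626563 ≈ -0.26949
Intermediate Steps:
n(Z, X) = X + Z
q(u, W) = W*(u + 4/(-2 + W)) (q(u, W) = W*(u + (0 + 4)/(W - 2)) = W*(u + 4/(-2 + W)))
(3809 + 10642)/(-34307 + q(-105, 184)) = (3809 + 10642)/(-34307 + 184*(4 - 105*(-2 + 184))/(-2 + 184)) = 14451/(-34307 + 184*(4 - 105*182)/182) = 14451/(-34307 + 184*(1/182)*(4 - 19110)) = 14451/(-34307 + 184*(1/182)*(-19106)) = 14451/(-34307 - 1757752/91) = 14451/(-4879689/91) = 14451*(-91/4879689) = -438347/1626563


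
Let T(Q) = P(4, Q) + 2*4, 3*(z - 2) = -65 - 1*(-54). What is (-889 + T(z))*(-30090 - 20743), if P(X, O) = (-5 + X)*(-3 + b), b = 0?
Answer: 44631374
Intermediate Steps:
P(X, O) = 15 - 3*X (P(X, O) = (-5 + X)*(-3 + 0) = (-5 + X)*(-3) = 15 - 3*X)
z = -5/3 (z = 2 + (-65 - 1*(-54))/3 = 2 + (-65 + 54)/3 = 2 + (1/3)*(-11) = 2 - 11/3 = -5/3 ≈ -1.6667)
T(Q) = 11 (T(Q) = (15 - 3*4) + 2*4 = (15 - 12) + 8 = 3 + 8 = 11)
(-889 + T(z))*(-30090 - 20743) = (-889 + 11)*(-30090 - 20743) = -878*(-50833) = 44631374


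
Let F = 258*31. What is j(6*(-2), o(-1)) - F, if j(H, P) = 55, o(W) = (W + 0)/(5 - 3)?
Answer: -7943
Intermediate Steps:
o(W) = W/2
F = 7998
j(6*(-2), o(-1)) - F = 55 - 1*7998 = 55 - 7998 = -7943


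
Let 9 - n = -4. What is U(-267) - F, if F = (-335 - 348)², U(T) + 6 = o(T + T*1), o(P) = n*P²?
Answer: 3240533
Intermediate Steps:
n = 13 (n = 9 - 1*(-4) = 9 + 4 = 13)
o(P) = 13*P²
U(T) = -6 + 52*T² (U(T) = -6 + 13*(T + T*1)² = -6 + 13*(T + T)² = -6 + 13*(2*T)² = -6 + 13*(4*T²) = -6 + 52*T²)
F = 466489 (F = (-683)² = 466489)
U(-267) - F = (-6 + 52*(-267)²) - 1*466489 = (-6 + 52*71289) - 466489 = (-6 + 3707028) - 466489 = 3707022 - 466489 = 3240533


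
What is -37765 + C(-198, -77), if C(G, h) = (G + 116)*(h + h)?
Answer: -25137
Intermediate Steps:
C(G, h) = 2*h*(116 + G) (C(G, h) = (116 + G)*(2*h) = 2*h*(116 + G))
-37765 + C(-198, -77) = -37765 + 2*(-77)*(116 - 198) = -37765 + 2*(-77)*(-82) = -37765 + 12628 = -25137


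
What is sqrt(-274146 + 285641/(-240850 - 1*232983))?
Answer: I*sqrt(61550767989653747)/473833 ≈ 523.59*I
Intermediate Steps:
sqrt(-274146 + 285641/(-240850 - 1*232983)) = sqrt(-274146 + 285641/(-240850 - 232983)) = sqrt(-274146 + 285641/(-473833)) = sqrt(-274146 + 285641*(-1/473833)) = sqrt(-274146 - 285641/473833) = sqrt(-129899707259/473833) = I*sqrt(61550767989653747)/473833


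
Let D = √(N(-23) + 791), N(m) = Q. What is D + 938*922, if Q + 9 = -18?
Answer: 864836 + 2*√191 ≈ 8.6486e+5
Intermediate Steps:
Q = -27 (Q = -9 - 18 = -27)
N(m) = -27
D = 2*√191 (D = √(-27 + 791) = √764 = 2*√191 ≈ 27.641)
D + 938*922 = 2*√191 + 938*922 = 2*√191 + 864836 = 864836 + 2*√191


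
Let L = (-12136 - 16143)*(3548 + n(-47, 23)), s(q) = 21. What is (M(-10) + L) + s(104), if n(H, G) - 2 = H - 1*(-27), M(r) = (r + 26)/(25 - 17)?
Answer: -99824847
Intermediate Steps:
M(r) = 13/4 + r/8 (M(r) = (26 + r)/8 = (26 + r)*(⅛) = 13/4 + r/8)
n(H, G) = 29 + H (n(H, G) = 2 + (H - 1*(-27)) = 2 + (H + 27) = 2 + (27 + H) = 29 + H)
L = -99824870 (L = (-12136 - 16143)*(3548 + (29 - 47)) = -28279*(3548 - 18) = -28279*3530 = -99824870)
(M(-10) + L) + s(104) = ((13/4 + (⅛)*(-10)) - 99824870) + 21 = ((13/4 - 5/4) - 99824870) + 21 = (2 - 99824870) + 21 = -99824868 + 21 = -99824847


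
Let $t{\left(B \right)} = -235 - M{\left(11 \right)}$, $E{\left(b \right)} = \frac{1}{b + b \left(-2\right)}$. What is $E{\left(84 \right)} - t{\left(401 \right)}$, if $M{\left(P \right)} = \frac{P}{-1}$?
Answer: $\frac{18815}{84} \approx 223.99$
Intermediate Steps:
$M{\left(P \right)} = - P$ ($M{\left(P \right)} = P \left(-1\right) = - P$)
$E{\left(b \right)} = - \frac{1}{b}$ ($E{\left(b \right)} = \frac{1}{b - 2 b} = \frac{1}{\left(-1\right) b} = - \frac{1}{b}$)
$t{\left(B \right)} = -224$ ($t{\left(B \right)} = -235 - \left(-1\right) 11 = -235 - -11 = -235 + 11 = -224$)
$E{\left(84 \right)} - t{\left(401 \right)} = - \frac{1}{84} - -224 = \left(-1\right) \frac{1}{84} + 224 = - \frac{1}{84} + 224 = \frac{18815}{84}$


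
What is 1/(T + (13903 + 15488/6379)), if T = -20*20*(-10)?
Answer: 6379/114218725 ≈ 5.5849e-5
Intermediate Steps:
T = 4000 (T = -400*(-10) = 4000)
1/(T + (13903 + 15488/6379)) = 1/(4000 + (13903 + 15488/6379)) = 1/(4000 + 88702725/6379) = 1/(114218725/6379) = 6379/114218725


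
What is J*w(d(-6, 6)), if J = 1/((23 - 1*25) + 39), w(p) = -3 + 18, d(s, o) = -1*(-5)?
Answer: 15/37 ≈ 0.40541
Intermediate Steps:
d(s, o) = 5
w(p) = 15
J = 1/37 (J = 1/((23 - 25) + 39) = 1/(-2 + 39) = 1/37 ≈ 0.027027)
J*w(d(-6, 6)) = (1/37)*15 = 15/37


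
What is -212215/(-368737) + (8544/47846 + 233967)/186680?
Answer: 231664170402137/126673799804360 ≈ 1.8288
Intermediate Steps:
-212215/(-368737) + (8544/47846 + 233967)/186680 = -212215*(-1/368737) + (8544*(1/47846) + 233967)*(1/186680) = 212215/368737 + (4272/23923 + 233967)*(1/186680) = 212215/368737 + (5597196813/23923)*(1/186680) = 212215/368737 + 430553601/343534280 = 231664170402137/126673799804360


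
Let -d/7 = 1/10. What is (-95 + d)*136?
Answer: -65076/5 ≈ -13015.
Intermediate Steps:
d = -7/10 ≈ -0.70000
(-95 + d)*136 = (-95 - 7/10)*136 = -957/10*136 = -65076/5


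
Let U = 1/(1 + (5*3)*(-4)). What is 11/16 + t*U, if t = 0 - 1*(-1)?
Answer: 633/944 ≈ 0.67055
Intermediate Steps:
t = 1 (t = 0 + 1 = 1)
U = -1/59 (U = 1/(1 + 15*(-4)) = 1/(1 - 60) = 1/(-59) = -1/59 ≈ -0.016949)
11/16 + t*U = 11/16 + 1*(-1/59) = 11*(1/16) - 1/59 = 11/16 - 1/59 = 633/944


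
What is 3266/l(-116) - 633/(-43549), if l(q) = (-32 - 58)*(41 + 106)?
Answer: -66928222/288076635 ≈ -0.23233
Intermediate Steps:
l(q) = -13230 (l(q) = -90*147 = -13230)
3266/l(-116) - 633/(-43549) = 3266/(-13230) - 633/(-43549) = 3266*(-1/13230) - 633*(-1/43549) = -1633/6615 + 633/43549 = -66928222/288076635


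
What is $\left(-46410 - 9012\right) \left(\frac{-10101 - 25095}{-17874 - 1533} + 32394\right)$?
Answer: $- \frac{11614706404596}{6469} \approx -1.7954 \cdot 10^{9}$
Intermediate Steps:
$\left(-46410 - 9012\right) \left(\frac{-10101 - 25095}{-17874 - 1533} + 32394\right) = - 55422 \left(- \frac{35196}{-19407} + 32394\right) = - 55422 \left(\left(-35196\right) \left(- \frac{1}{19407}\right) + 32394\right) = - 55422 \left(\frac{11732}{6469} + 32394\right) = \left(-55422\right) \frac{209568518}{6469} = - \frac{11614706404596}{6469}$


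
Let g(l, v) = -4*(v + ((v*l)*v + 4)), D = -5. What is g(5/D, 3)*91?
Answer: 728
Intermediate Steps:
g(l, v) = -16 - 4*v - 4*l*v² (g(l, v) = -4*(v + ((l*v)*v + 4)) = -4*(v + (l*v² + 4)) = -4*(v + (4 + l*v²)) = -4*(4 + v + l*v²) = -16 - 4*v - 4*l*v²)
g(5/D, 3)*91 = (-16 - 4*3 - 4*5/(-5)*3²)*91 = (-16 - 12 - 4*5*(-⅕)*9)*91 = (-16 - 12 - 4*(-1)*9)*91 = (-16 - 12 + 36)*91 = 8*91 = 728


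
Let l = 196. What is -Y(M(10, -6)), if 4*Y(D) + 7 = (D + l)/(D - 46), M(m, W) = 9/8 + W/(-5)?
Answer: 10081/3494 ≈ 2.8852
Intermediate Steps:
M(m, W) = 9/8 - W/5 (M(m, W) = 9*(1/8) + W*(-1/5) = 9/8 - W/5)
Y(D) = -7/4 + (196 + D)/(4*(-46 + D)) (Y(D) = -7/4 + ((D + 196)/(D - 46))/4 = -7/4 + ((196 + D)/(-46 + D))/4 = -7/4 + (196 + D)/(4*(-46 + D)))
-Y(M(10, -6)) = -(259 - 3*(9/8 - 1/5*(-6)))/(2*(-46 + (9/8 - 1/5*(-6)))) = -(259 - 3*(9/8 + 6/5))/(2*(-46 + (9/8 + 6/5))) = -(259 - 3*93/40)/(2*(-46 + 93/40)) = -(259 - 279/40)/(2*(-1747/40)) = -(-40)*10081/(2*1747*40) = -1*(-10081/3494) = 10081/3494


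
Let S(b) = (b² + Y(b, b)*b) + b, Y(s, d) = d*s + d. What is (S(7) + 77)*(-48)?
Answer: -25200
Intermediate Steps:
Y(s, d) = d + d*s
S(b) = b + b² + b²*(1 + b) (S(b) = (b² + (b*(1 + b))*b) + b = (b² + b²*(1 + b)) + b = b + b² + b²*(1 + b))
(S(7) + 77)*(-48) = (7*(1 + 7 + 7*(1 + 7)) + 77)*(-48) = (7*(1 + 7 + 7*8) + 77)*(-48) = (7*(1 + 7 + 56) + 77)*(-48) = (7*64 + 77)*(-48) = (448 + 77)*(-48) = 525*(-48) = -25200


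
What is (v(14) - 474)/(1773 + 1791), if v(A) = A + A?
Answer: -223/1782 ≈ -0.12514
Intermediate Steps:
v(A) = 2*A
(v(14) - 474)/(1773 + 1791) = (2*14 - 474)/(1773 + 1791) = (28 - 474)/3564 = -446*1/3564 = -223/1782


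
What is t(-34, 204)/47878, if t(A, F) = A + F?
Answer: 85/23939 ≈ 0.0035507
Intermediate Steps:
t(-34, 204)/47878 = (-34 + 204)/47878 = 170*(1/47878) = 85/23939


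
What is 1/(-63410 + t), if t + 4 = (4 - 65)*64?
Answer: -1/67318 ≈ -1.4855e-5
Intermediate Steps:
t = -3908 (t = -4 + (4 - 65)*64 = -4 - 61*64 = -4 - 3904 = -3908)
1/(-63410 + t) = 1/(-63410 - 3908) = 1/(-67318) = -1/67318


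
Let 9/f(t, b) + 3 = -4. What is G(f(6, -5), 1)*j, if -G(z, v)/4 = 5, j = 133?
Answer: -2660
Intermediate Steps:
f(t, b) = -9/7 (f(t, b) = 9/(-3 - 4) = 9/(-7) = 9*(-⅐) = -9/7)
G(z, v) = -20 (G(z, v) = -4*5 = -20)
G(f(6, -5), 1)*j = -20*133 = -2660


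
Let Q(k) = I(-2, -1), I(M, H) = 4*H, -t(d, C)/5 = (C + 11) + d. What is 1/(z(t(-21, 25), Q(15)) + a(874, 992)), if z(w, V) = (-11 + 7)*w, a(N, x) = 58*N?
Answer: 1/50992 ≈ 1.9611e-5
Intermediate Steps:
t(d, C) = -55 - 5*C - 5*d (t(d, C) = -5*((C + 11) + d) = -5*((11 + C) + d) = -5*(11 + C + d) = -55 - 5*C - 5*d)
Q(k) = -4 (Q(k) = 4*(-1) = -4)
z(w, V) = -4*w
1/(z(t(-21, 25), Q(15)) + a(874, 992)) = 1/(-4*(-55 - 5*25 - 5*(-21)) + 58*874) = 1/(-4*(-55 - 125 + 105) + 50692) = 1/(-4*(-75) + 50692) = 1/(300 + 50692) = 1/50992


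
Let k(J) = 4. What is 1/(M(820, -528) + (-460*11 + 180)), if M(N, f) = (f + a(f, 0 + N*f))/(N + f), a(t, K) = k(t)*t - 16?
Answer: -73/356904 ≈ -0.00020454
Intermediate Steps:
a(t, K) = -16 + 4*t (a(t, K) = 4*t - 16 = -16 + 4*t)
M(N, f) = (-16 + 5*f)/(N + f) (M(N, f) = (f + (-16 + 4*f))/(N + f) = (-16 + 5*f)/(N + f))
1/(M(820, -528) + (-460*11 + 180)) = 1/((-16 + 5*(-528))/(820 - 528) + (-460*11 + 180)) = 1/((-16 - 2640)/292 + (-5060 + 180)) = 1/((1/292)*(-2656) - 4880) = 1/(-664/73 - 4880) = 1/(-356904/73) = -73/356904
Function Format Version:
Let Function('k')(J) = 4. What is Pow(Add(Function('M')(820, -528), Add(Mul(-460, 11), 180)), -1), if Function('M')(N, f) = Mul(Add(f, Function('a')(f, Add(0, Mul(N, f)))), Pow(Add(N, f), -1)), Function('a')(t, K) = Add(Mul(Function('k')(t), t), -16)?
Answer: Rational(-73, 356904) ≈ -0.00020454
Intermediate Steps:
Function('a')(t, K) = Add(-16, Mul(4, t)) (Function('a')(t, K) = Add(Mul(4, t), -16) = Add(-16, Mul(4, t)))
Function('M')(N, f) = Mul(Pow(Add(N, f), -1), Add(-16, Mul(5, f))) (Function('M')(N, f) = Mul(Add(f, Add(-16, Mul(4, f))), Pow(Add(N, f), -1)) = Mul(Add(-16, Mul(5, f)), Pow(Add(N, f), -1)) = Mul(Pow(Add(N, f), -1), Add(-16, Mul(5, f))))
Pow(Add(Function('M')(820, -528), Add(Mul(-460, 11), 180)), -1) = Pow(Add(Mul(Pow(Add(820, -528), -1), Add(-16, Mul(5, -528))), Add(Mul(-460, 11), 180)), -1) = Pow(Add(Mul(Pow(292, -1), Add(-16, -2640)), Add(-5060, 180)), -1) = Pow(Add(Mul(Rational(1, 292), -2656), -4880), -1) = Pow(Add(Rational(-664, 73), -4880), -1) = Pow(Rational(-356904, 73), -1) = Rational(-73, 356904)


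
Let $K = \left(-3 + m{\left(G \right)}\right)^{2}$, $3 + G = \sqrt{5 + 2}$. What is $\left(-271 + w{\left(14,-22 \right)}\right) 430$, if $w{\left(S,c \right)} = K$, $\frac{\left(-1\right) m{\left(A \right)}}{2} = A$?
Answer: $-100620 - 5160 \sqrt{7} \approx -1.1427 \cdot 10^{5}$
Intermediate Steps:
$G = -3 + \sqrt{7}$ ($G = -3 + \sqrt{5 + 2} = -3 + \sqrt{7} \approx -0.35425$)
$m{\left(A \right)} = - 2 A$
$K = \left(3 - 2 \sqrt{7}\right)^{2}$ ($K = \left(-3 - 2 \left(-3 + \sqrt{7}\right)\right)^{2} = \left(-3 + \left(6 - 2 \sqrt{7}\right)\right)^{2} = \left(3 - 2 \sqrt{7}\right)^{2} \approx 5.251$)
$w{\left(S,c \right)} = 37 - 12 \sqrt{7}$
$\left(-271 + w{\left(14,-22 \right)}\right) 430 = \left(-271 + \left(37 - 12 \sqrt{7}\right)\right) 430 = \left(-234 - 12 \sqrt{7}\right) 430 = -100620 - 5160 \sqrt{7}$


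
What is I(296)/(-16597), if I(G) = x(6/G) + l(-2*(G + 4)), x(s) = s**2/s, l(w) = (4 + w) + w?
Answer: 177005/2456356 ≈ 0.072060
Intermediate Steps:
l(w) = 4 + 2*w
x(s) = s
I(G) = -12 - 4*G + 6/G (I(G) = 6/G + (4 + 2*(-2*(G + 4))) = 6/G + (4 + 2*(-2*(4 + G))) = 6/G + (4 + 2*(-8 - 2*G)) = 6/G + (4 + (-16 - 4*G)) = 6/G + (-12 - 4*G) = -12 - 4*G + 6/G)
I(296)/(-16597) = (-12 - 4*296 + 6/296)/(-16597) = (-12 - 1184 + 6*(1/296))*(-1/16597) = (-12 - 1184 + 3/148)*(-1/16597) = -177005/148*(-1/16597) = 177005/2456356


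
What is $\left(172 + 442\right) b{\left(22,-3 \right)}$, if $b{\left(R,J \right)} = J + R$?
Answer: $11666$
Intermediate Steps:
$\left(172 + 442\right) b{\left(22,-3 \right)} = \left(172 + 442\right) \left(-3 + 22\right) = 614 \cdot 19 = 11666$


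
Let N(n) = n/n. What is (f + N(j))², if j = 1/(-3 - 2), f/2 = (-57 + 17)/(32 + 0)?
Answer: 9/4 ≈ 2.2500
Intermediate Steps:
f = -5/2 (f = 2*((-57 + 17)/(32 + 0)) = 2*(-40/32) = 2*(-40*1/32) = 2*(-5/4) = -5/2 ≈ -2.5000)
j = -⅕ (j = 1/(-5) = -⅕ ≈ -0.20000)
N(n) = 1
(f + N(j))² = (-5/2 + 1)² = (-3/2)² = 9/4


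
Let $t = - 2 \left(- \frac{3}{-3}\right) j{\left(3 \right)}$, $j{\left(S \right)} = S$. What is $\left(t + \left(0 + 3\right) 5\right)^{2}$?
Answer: $81$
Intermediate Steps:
$t = -6$ ($t = - 2 \left(- \frac{3}{-3}\right) 3 = - 2 \left(\left(-3\right) \left(- \frac{1}{3}\right)\right) 3 = \left(-2\right) 1 \cdot 3 = \left(-2\right) 3 = -6$)
$\left(t + \left(0 + 3\right) 5\right)^{2} = \left(-6 + \left(0 + 3\right) 5\right)^{2} = \left(-6 + 3 \cdot 5\right)^{2} = \left(-6 + 15\right)^{2} = 9^{2} = 81$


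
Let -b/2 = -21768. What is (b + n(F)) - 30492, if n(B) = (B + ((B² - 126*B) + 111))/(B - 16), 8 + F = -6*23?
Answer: 2073451/162 ≈ 12799.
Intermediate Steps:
b = 43536 (b = -2*(-21768) = 43536)
F = -146 (F = -8 - 6*23 = -8 - 138 = -146)
n(B) = (111 + B² - 125*B)/(-16 + B) (n(B) = (B + (111 + B² - 126*B))/(-16 + B) = (111 + B² - 125*B)/(-16 + B))
(b + n(F)) - 30492 = (43536 + (111 + (-146)² - 125*(-146))/(-16 - 146)) - 30492 = (43536 + (111 + 21316 + 18250)/(-162)) - 30492 = (43536 - 1/162*39677) - 30492 = (43536 - 39677/162) - 30492 = 7013155/162 - 30492 = 2073451/162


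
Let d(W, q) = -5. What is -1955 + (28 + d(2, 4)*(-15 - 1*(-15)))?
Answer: -1927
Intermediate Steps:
-1955 + (28 + d(2, 4)*(-15 - 1*(-15))) = -1955 + (28 - 5*(-15 - 1*(-15))) = -1955 + (28 - 5*(-15 + 15)) = -1955 + (28 - 5*0) = -1955 + (28 + 0) = -1955 + 28 = -1927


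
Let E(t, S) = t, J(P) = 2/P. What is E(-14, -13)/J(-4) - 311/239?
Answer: 6381/239 ≈ 26.699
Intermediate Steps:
E(-14, -13)/J(-4) - 311/239 = -14/(2/(-4)) - 311/239 = -14/(2*(-¼)) - 311*1/239 = -14/(-½) - 311/239 = -14*(-2) - 311/239 = 28 - 311/239 = 6381/239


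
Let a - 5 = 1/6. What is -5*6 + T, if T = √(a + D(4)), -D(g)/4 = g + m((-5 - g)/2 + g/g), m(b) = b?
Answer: -30 + √114/6 ≈ -28.220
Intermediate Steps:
a = 31/6 (a = 5 + 1/6 = 5 + ⅙ = 31/6 ≈ 5.1667)
D(g) = 6 - 2*g (D(g) = -4*(g + ((-5 - g)/2 + g/g)) = -4*(g + ((-5 - g)*(½) + 1)) = -4*(g + ((-5/2 - g/2) + 1)) = -4*(g + (-3/2 - g/2)) = -4*(-3/2 + g/2) = 6 - 2*g)
T = √114/6 (T = √(31/6 + (6 - 2*4)) = √(31/6 + (6 - 8)) = √(31/6 - 2) = √(19/6) = √114/6 ≈ 1.7795)
-5*6 + T = -5*6 + √114/6 = -30 + √114/6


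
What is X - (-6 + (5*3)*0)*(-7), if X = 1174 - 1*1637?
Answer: -505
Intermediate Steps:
X = -463 (X = 1174 - 1637 = -463)
X - (-6 + (5*3)*0)*(-7) = -463 - (-6 + (5*3)*0)*(-7) = -463 - (-6 + 15*0)*(-7) = -463 - (-6 + 0)*(-7) = -463 - (-6)*(-7) = -463 - 1*42 = -463 - 42 = -505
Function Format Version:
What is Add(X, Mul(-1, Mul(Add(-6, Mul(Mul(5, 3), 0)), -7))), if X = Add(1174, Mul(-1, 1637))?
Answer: -505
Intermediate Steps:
X = -463 (X = Add(1174, -1637) = -463)
Add(X, Mul(-1, Mul(Add(-6, Mul(Mul(5, 3), 0)), -7))) = Add(-463, Mul(-1, Mul(Add(-6, Mul(Mul(5, 3), 0)), -7))) = Add(-463, Mul(-1, Mul(Add(-6, Mul(15, 0)), -7))) = Add(-463, Mul(-1, Mul(Add(-6, 0), -7))) = Add(-463, Mul(-1, Mul(-6, -7))) = Add(-463, Mul(-1, 42)) = Add(-463, -42) = -505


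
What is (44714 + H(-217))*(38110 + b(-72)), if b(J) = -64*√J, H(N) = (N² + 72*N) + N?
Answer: 2894911820 - 29169408*I*√2 ≈ 2.8949e+9 - 4.1252e+7*I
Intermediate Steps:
H(N) = N² + 73*N
(44714 + H(-217))*(38110 + b(-72)) = (44714 - 217*(73 - 217))*(38110 - 384*I*√2) = (44714 - 217*(-144))*(38110 - 384*I*√2) = (44714 + 31248)*(38110 - 384*I*√2) = 75962*(38110 - 384*I*√2) = 2894911820 - 29169408*I*√2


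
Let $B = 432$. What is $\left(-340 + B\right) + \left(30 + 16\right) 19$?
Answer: $966$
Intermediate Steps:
$\left(-340 + B\right) + \left(30 + 16\right) 19 = \left(-340 + 432\right) + \left(30 + 16\right) 19 = 92 + 46 \cdot 19 = 92 + 874 = 966$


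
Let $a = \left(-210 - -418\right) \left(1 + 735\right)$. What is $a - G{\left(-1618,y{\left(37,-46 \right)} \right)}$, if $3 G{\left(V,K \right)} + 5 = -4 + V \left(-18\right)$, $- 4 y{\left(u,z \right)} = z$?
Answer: $143383$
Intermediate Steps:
$y{\left(u,z \right)} = - \frac{z}{4}$
$G{\left(V,K \right)} = -3 - 6 V$ ($G{\left(V,K \right)} = - \frac{5}{3} + \frac{-4 + V \left(-18\right)}{3} = - \frac{5}{3} + \frac{-4 - 18 V}{3} = - \frac{5}{3} - \left(\frac{4}{3} + 6 V\right) = -3 - 6 V$)
$a = 153088$ ($a = \left(-210 + 418\right) 736 = 208 \cdot 736 = 153088$)
$a - G{\left(-1618,y{\left(37,-46 \right)} \right)} = 153088 - \left(-3 - -9708\right) = 153088 - \left(-3 + 9708\right) = 153088 - 9705 = 143383$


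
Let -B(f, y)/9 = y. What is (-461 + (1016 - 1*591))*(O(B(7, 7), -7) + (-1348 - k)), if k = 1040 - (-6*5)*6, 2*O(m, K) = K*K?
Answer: 91566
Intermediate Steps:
B(f, y) = -9*y
O(m, K) = K²/2 (O(m, K) = (K*K)/2 = K²/2)
k = 1220 (k = 1040 - (-30)*6 = 1040 - 1*(-180) = 1040 + 180 = 1220)
(-461 + (1016 - 1*591))*(O(B(7, 7), -7) + (-1348 - k)) = (-461 + (1016 - 1*591))*((½)*(-7)² + (-1348 - 1*1220)) = (-461 + (1016 - 591))*((½)*49 + (-1348 - 1220)) = (-461 + 425)*(49/2 - 2568) = -36*(-5087/2) = 91566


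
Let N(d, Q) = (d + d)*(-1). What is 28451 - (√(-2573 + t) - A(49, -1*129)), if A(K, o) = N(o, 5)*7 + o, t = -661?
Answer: 30128 - 7*I*√66 ≈ 30128.0 - 56.868*I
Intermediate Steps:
N(d, Q) = -2*d (N(d, Q) = (2*d)*(-1) = -2*d)
A(K, o) = -13*o (A(K, o) = -2*o*7 + o = -14*o + o = -13*o)
28451 - (√(-2573 + t) - A(49, -1*129)) = 28451 - (√(-2573 - 661) - (-13)*(-1*129)) = 28451 - (√(-3234) - (-13)*(-129)) = 28451 - (7*I*√66 - 1*1677) = 28451 - (7*I*√66 - 1677) = 28451 - (-1677 + 7*I*√66) = 28451 + (1677 - 7*I*√66) = 30128 - 7*I*√66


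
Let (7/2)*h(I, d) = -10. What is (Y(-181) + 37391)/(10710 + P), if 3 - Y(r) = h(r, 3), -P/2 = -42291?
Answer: 130889/333522 ≈ 0.39244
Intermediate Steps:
h(I, d) = -20/7 (h(I, d) = (2/7)*(-10) = -20/7)
P = 84582 (P = -2*(-42291) = 84582)
Y(r) = 41/7 (Y(r) = 3 - 1*(-20/7) = 3 + 20/7 = 41/7)
(Y(-181) + 37391)/(10710 + P) = (41/7 + 37391)/(10710 + 84582) = (261778/7)/95292 = (261778/7)*(1/95292) = 130889/333522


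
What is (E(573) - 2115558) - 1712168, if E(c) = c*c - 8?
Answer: -3499405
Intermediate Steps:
E(c) = -8 + c² (E(c) = c² - 8 = -8 + c²)
(E(573) - 2115558) - 1712168 = ((-8 + 573²) - 2115558) - 1712168 = ((-8 + 328329) - 2115558) - 1712168 = (328321 - 2115558) - 1712168 = -1787237 - 1712168 = -3499405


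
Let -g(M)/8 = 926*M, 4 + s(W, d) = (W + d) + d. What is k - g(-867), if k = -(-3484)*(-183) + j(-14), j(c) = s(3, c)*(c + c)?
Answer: -7059496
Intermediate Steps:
s(W, d) = -4 + W + 2*d (s(W, d) = -4 + ((W + d) + d) = -4 + (W + 2*d) = -4 + W + 2*d)
g(M) = -7408*M
j(c) = 2*c*(-1 + 2*c) (j(c) = (-4 + 3 + 2*c)*(c + c) = (-1 + 2*c)*(2*c) = 2*c*(-1 + 2*c))
k = -636760 (k = -(-3484)*(-183) + 2*(-14)*(-1 + 2*(-14)) = -871*732 + 2*(-14)*(-1 - 28) = -637572 + 2*(-14)*(-29) = -637572 + 812 = -636760)
k - g(-867) = -636760 - (-7408)*(-867) = -636760 - 1*6422736 = -636760 - 6422736 = -7059496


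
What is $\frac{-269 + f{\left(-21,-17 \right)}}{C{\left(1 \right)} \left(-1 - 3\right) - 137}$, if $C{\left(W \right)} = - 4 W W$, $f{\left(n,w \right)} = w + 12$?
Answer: $\frac{274}{121} \approx 2.2645$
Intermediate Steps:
$f{\left(n,w \right)} = 12 + w$
$C{\left(W \right)} = - 4 W^{2}$
$\frac{-269 + f{\left(-21,-17 \right)}}{C{\left(1 \right)} \left(-1 - 3\right) - 137} = \frac{-269 + \left(12 - 17\right)}{- 4 \cdot 1^{2} \left(-1 - 3\right) - 137} = \frac{-269 - 5}{\left(-4\right) 1 \left(-4\right) - 137} = - \frac{274}{\left(-4\right) \left(-4\right) - 137} = - \frac{274}{16 - 137} = - \frac{274}{-121} = \left(-274\right) \left(- \frac{1}{121}\right) = \frac{274}{121}$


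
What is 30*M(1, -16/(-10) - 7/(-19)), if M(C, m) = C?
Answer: 30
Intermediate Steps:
30*M(1, -16/(-10) - 7/(-19)) = 30*1 = 30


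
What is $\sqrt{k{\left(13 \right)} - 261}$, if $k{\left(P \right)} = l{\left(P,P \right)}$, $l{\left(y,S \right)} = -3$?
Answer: $2 i \sqrt{66} \approx 16.248 i$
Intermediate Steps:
$k{\left(P \right)} = -3$
$\sqrt{k{\left(13 \right)} - 261} = \sqrt{-3 - 261} = \sqrt{-264} = 2 i \sqrt{66}$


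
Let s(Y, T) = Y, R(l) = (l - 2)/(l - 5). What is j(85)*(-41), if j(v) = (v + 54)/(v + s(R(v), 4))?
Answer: -455920/6883 ≈ -66.239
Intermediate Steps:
R(l) = (-2 + l)/(-5 + l)
j(v) = (54 + v)/(v + (-2 + v)/(-5 + v)) (j(v) = (v + 54)/(v + (-2 + v)/(-5 + v)) = (54 + v)/(v + (-2 + v)/(-5 + v)))
j(85)*(-41) = ((-5 + 85)*(54 + 85)/(-2 + 85 + 85*(-5 + 85)))*(-41) = (80*139/(-2 + 85 + 85*80))*(-41) = (80*139/(-2 + 85 + 6800))*(-41) = (80*139/6883)*(-41) = ((1/6883)*80*139)*(-41) = (11120/6883)*(-41) = -455920/6883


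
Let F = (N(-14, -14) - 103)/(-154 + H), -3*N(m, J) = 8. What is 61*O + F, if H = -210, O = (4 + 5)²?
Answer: 5395889/1092 ≈ 4941.3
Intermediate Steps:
O = 81 (O = 9² = 81)
N(m, J) = -8/3 (N(m, J) = -⅓*8 = -8/3)
F = 317/1092 (F = (-8/3 - 103)/(-154 - 210) = -317/3/(-364) = -317/3*(-1/364) = 317/1092 ≈ 0.29029)
61*O + F = 61*81 + 317/1092 = 4941 + 317/1092 = 5395889/1092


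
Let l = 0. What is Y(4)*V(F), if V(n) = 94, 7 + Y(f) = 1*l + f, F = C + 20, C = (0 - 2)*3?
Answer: -282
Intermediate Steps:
C = -6 (C = -2*3 = -6)
F = 14 (F = -6 + 20 = 14)
Y(f) = -7 + f (Y(f) = -7 + (1*0 + f) = -7 + (0 + f) = -7 + f)
Y(4)*V(F) = (-7 + 4)*94 = -3*94 = -282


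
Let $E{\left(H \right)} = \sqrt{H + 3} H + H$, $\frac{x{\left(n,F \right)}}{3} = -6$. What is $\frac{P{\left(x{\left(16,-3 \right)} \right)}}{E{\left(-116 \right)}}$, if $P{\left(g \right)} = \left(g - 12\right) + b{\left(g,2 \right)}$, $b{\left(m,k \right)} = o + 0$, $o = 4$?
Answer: $\frac{13}{6612} - \frac{13 i \sqrt{113}}{6612} \approx 0.0019661 - 0.0209 i$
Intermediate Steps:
$x{\left(n,F \right)} = -18$ ($x{\left(n,F \right)} = 3 \left(-6\right) = -18$)
$b{\left(m,k \right)} = 4$ ($b{\left(m,k \right)} = 4 + 0 = 4$)
$E{\left(H \right)} = H + H \sqrt{3 + H}$ ($E{\left(H \right)} = \sqrt{3 + H} H + H = H \sqrt{3 + H} + H = H + H \sqrt{3 + H}$)
$P{\left(g \right)} = -8 + g$ ($P{\left(g \right)} = \left(g - 12\right) + 4 = \left(-12 + g\right) + 4 = -8 + g$)
$\frac{P{\left(x{\left(16,-3 \right)} \right)}}{E{\left(-116 \right)}} = \frac{-8 - 18}{\left(-116\right) \left(1 + \sqrt{3 - 116}\right)} = - \frac{26}{\left(-116\right) \left(1 + \sqrt{-113}\right)} = - \frac{26}{\left(-116\right) \left(1 + i \sqrt{113}\right)} = - \frac{26}{-116 - 116 i \sqrt{113}}$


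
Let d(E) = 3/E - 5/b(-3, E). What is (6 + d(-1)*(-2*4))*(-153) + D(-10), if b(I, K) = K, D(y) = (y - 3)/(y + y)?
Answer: 30613/20 ≈ 1530.7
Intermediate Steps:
D(y) = (-3 + y)/(2*y) (D(y) = (-3 + y)/((2*y)) = (-3 + y)*(1/(2*y)) = (-3 + y)/(2*y))
d(E) = -2/E (d(E) = 3/E - 5/E = -2/E)
(6 + d(-1)*(-2*4))*(-153) + D(-10) = (6 + (-2/(-1))*(-2*4))*(-153) + (1/2)*(-3 - 10)/(-10) = (6 - 2*(-1)*(-8))*(-153) + (1/2)*(-1/10)*(-13) = (6 + 2*(-8))*(-153) + 13/20 = (6 - 16)*(-153) + 13/20 = -10*(-153) + 13/20 = 1530 + 13/20 = 30613/20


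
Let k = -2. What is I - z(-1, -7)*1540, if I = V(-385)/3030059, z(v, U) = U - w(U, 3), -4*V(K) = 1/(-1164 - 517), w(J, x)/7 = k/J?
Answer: 282385257683761/20374116716 ≈ 13860.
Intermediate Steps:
w(J, x) = -14/J (w(J, x) = 7*(-2/J) = -14/J)
V(K) = 1/6724 (V(K) = -1/(4*(-1164 - 517)) = -¼/(-1681) = -¼*(-1/1681) = 1/6724)
z(v, U) = U + 14/U (z(v, U) = U - (-14)/U = U + 14/U)
I = 1/20374116716 (I = (1/6724)/3030059 = (1/6724)*(1/3030059) = 1/20374116716 ≈ 4.9082e-11)
I - z(-1, -7)*1540 = 1/20374116716 - (-7 + 14/(-7))*1540 = 1/20374116716 - (-7 + 14*(-⅐))*1540 = 1/20374116716 - (-7 - 2)*1540 = 1/20374116716 - (-9)*1540 = 1/20374116716 - 1*(-13860) = 1/20374116716 + 13860 = 282385257683761/20374116716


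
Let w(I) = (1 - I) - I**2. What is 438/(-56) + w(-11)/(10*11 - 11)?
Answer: -24733/2772 ≈ -8.9224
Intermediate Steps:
w(I) = 1 - I - I**2
438/(-56) + w(-11)/(10*11 - 11) = 438/(-56) + (1 - 1*(-11) - 1*(-11)**2)/(10*11 - 11) = 438*(-1/56) + (1 + 11 - 1*121)/(110 - 11) = -219/28 + (1 + 11 - 121)/99 = -219/28 - 109*1/99 = -219/28 - 109/99 = -24733/2772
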